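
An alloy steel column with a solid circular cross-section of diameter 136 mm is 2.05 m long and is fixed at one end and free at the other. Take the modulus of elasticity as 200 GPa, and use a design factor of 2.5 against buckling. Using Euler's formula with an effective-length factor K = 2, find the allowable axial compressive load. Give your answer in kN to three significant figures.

P_allow = 789 kN

I = πd⁴/64 = π×136⁴/64 = 1.679×10^7 mm⁴.
Effective length L_e = KL = 2×2.05 m = 4100 mm.
Euler critical load P_cr = π²EI/L_e² = π²×200000×1.679×10^7/4100² = 1.972×10^6 N.
P_allow = P_cr/n = 1.972×10^6/2.5 = 788800 N.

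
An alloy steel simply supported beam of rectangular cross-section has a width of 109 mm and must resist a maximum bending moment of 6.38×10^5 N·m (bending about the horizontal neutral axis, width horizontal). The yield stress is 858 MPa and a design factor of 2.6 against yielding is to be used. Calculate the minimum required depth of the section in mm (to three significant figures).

σ_allow = 858/2.6 = 330.0 MPa.
For a rectangular section σ = 6M/(bh²), so h² = 6M/(b σ_allow) = 6×6.3800×10^8/(109×330.0) = 106400 mm².
h = 326.2 mm.

h = 326 mm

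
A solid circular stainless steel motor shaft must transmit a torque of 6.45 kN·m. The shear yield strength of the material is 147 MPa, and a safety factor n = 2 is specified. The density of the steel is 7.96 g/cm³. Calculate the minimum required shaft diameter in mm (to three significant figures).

d = 76.5 mm

Allowable shear stress τ_allow = 147/2 = 73.50 MPa.
For a solid shaft τ = 16T/(πd³), so d³ = 16T/(π τ_allow) = 16×6450000/(π×73.50) = 446900 mm³.
d = (446900)^(1/3) = 76.46 mm.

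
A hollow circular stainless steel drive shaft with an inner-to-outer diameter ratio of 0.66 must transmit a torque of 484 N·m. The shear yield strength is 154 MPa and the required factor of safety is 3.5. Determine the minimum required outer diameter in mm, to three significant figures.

τ_allow = 154/3.5 = 44.00 MPa.
For a hollow shaft τ = 16T/[πd_o³(1−k⁴)] with k = 0.66, so 1−k⁴ = 0.8103.
d_o³ = 16T/[π τ_allow (1−k⁴)] = 16×484000/(π×44.00×0.8103) = 69140 mm³.
d_o = 41.04 mm.

d_o = 41.0 mm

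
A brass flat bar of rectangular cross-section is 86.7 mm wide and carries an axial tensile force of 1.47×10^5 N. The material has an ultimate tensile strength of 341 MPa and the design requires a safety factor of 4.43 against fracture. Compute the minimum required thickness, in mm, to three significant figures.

σ_allow = 341/4.43 = 76.98 MPa.
Required area A = F/σ_allow = 147000/76.98 = 1910 mm².
t = A/w = 1910/86.7 = 22.03 mm.

t = 22.0 mm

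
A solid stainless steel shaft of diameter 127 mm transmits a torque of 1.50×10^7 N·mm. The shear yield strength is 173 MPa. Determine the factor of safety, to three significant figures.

n = 4.64

τ = 16T/(πd³) = 16×1.5000×10^7/(π×127³) = 37.29 MPa.
n = τ_limit/τ = 173/37.29 = 4.639.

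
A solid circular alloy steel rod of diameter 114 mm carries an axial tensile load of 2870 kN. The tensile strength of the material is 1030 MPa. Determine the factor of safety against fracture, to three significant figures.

n = 3.66

A = πd²/4 = 10210 mm².
σ = F/A = 2870000/10210 = 281.2 MPa.
n = 1030/281.2 = 3.663.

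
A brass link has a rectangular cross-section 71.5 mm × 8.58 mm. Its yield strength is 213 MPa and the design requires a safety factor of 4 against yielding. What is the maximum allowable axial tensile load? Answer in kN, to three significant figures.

σ_allow = 213/4 = 53.25 MPa.
A = 71.5×8.58 = 613.5 mm².
F_allow = σ_allow × A = 53.25×613.5 = 32670 N.

F_allow = 32.7 kN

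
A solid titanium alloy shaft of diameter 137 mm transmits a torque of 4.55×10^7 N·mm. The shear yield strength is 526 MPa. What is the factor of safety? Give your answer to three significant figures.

τ = 16T/(πd³) = 16×4.5500×10^7/(π×137³) = 90.12 MPa.
n = τ_limit/τ = 526/90.12 = 5.837.

n = 5.84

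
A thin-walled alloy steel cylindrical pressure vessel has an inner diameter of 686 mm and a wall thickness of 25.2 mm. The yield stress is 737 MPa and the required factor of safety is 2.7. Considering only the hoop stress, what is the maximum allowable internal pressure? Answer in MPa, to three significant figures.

p_allow = 20.1 MPa

σ_allow = 737/2.7 = 273.0 MPa.
σ_h = pD/(2t) → p_allow = 2σ_allow t/D = 2×273.0×25.2/686 = 20.05 MPa.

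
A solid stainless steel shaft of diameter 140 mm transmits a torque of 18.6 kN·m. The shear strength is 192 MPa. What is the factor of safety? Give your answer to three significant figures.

n = 5.56

τ = 16T/(πd³) = 16×1.8600×10^7/(π×140³) = 34.52 MPa.
n = τ_limit/τ = 192/34.52 = 5.562.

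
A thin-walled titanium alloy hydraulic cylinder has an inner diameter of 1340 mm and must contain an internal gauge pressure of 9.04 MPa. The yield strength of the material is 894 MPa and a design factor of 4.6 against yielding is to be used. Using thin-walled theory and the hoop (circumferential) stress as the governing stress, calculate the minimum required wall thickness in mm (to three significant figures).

t = 31.2 mm

σ_allow = 894/4.6 = 194.3 MPa.
Hoop stress σ_h = pD/(2t), so t = pD/(2σ_allow) = 9.04×1340/(2×194.3) = 31.16 mm.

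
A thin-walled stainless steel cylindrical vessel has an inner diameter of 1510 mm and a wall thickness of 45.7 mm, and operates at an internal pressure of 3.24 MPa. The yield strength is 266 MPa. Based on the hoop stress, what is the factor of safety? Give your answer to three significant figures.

σ_h = pD/(2t) = 3.24×1510/(2×45.7) = 53.53 MPa.
n = 266/53.53 = 4.969.

n = 4.97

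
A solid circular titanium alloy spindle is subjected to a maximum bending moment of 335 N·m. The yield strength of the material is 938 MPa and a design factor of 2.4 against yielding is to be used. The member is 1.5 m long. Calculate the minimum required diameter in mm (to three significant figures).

d = 20.6 mm

σ_allow = 938/2.4 = 390.8 MPa.
For a solid circular section σ = 32M/(πd³), so d³ = 32M/(π σ_allow) = 32×335000/(π×390.8) = 8731 mm³.
d = 20.59 mm.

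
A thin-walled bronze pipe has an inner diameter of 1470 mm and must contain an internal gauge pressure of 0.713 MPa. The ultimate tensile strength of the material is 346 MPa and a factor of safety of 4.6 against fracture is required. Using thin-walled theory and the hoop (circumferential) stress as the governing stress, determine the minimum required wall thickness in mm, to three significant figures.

t = 6.97 mm

σ_allow = 346/4.6 = 75.22 MPa.
Hoop stress σ_h = pD/(2t), so t = pD/(2σ_allow) = 0.713×1470/(2×75.22) = 6.967 mm.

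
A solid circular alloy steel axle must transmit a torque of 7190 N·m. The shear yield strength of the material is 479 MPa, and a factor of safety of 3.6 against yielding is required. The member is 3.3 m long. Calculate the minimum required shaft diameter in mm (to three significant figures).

Allowable shear stress τ_allow = 479/3.6 = 133.1 MPa.
For a solid shaft τ = 16T/(πd³), so d³ = 16T/(π τ_allow) = 16×7190000/(π×133.1) = 275200 mm³.
d = (275200)^(1/3) = 65.05 mm.

d = 65.0 mm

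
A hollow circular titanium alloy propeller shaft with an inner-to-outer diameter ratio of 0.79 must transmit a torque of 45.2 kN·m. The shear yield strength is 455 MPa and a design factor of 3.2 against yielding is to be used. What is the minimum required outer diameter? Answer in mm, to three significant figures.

d_o = 138 mm

τ_allow = 455/3.2 = 142.2 MPa.
For a hollow shaft τ = 16T/[πd_o³(1−k⁴)] with k = 0.79, so 1−k⁴ = 0.6105.
d_o³ = 16T/[π τ_allow (1−k⁴)] = 16×4.5200×10^7/(π×142.2×0.6105) = 2.652×10^6 mm³.
d_o = 138.4 mm.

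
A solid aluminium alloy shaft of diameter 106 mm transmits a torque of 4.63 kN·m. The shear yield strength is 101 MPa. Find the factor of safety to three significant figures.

τ = 16T/(πd³) = 16×4630000/(π×106³) = 19.80 MPa.
n = τ_limit/τ = 101/19.80 = 5.101.

n = 5.10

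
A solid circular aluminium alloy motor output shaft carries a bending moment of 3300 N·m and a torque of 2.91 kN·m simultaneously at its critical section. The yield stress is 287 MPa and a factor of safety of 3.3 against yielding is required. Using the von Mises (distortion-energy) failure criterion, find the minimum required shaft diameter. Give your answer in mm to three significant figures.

d = 78.6 mm

σ_allow = σ_y/n = 287/3.3 = 86.97 MPa.
For a solid shaft σ_b = 32M/(πd³) and τ = 16T/(πd³), so the von Mises stress is σ' = (16/πd³)·√(4M²+3T²).
√(4M²+3T²) = √(4×(3.300×10^6)² + 3×(2.910×10^6)²) = 8.304×10^6 N·mm.
d³ = 16×8.304×10^6/(π×86.97) = 486300 mm³.
d = 78.64 mm.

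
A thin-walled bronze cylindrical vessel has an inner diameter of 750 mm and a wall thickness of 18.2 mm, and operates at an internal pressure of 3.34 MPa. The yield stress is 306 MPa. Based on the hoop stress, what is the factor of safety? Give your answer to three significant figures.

n = 4.45

σ_h = pD/(2t) = 3.34×750/(2×18.2) = 68.82 MPa.
n = 306/68.82 = 4.446.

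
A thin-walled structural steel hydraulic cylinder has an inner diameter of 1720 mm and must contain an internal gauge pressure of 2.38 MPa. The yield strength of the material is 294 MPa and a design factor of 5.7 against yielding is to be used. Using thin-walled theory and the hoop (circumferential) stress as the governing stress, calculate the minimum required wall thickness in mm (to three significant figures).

t = 39.7 mm

σ_allow = 294/5.7 = 51.58 MPa.
Hoop stress σ_h = pD/(2t), so t = pD/(2σ_allow) = 2.38×1720/(2×51.58) = 39.68 mm.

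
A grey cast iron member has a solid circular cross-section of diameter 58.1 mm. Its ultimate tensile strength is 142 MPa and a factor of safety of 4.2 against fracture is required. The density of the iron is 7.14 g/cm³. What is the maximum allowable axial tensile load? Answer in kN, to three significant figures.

σ_allow = 142/4.2 = 33.81 MPa.
A = πd²/4 = π×58.1²/4 = 2651 mm².
F_allow = σ_allow × A = 33.81×2651 = 89640 N.

F_allow = 89.6 kN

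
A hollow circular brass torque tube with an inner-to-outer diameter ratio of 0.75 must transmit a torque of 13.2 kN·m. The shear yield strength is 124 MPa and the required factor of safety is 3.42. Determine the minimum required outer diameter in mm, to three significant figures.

d_o = 139 mm

τ_allow = 124/3.42 = 36.26 MPa.
For a hollow shaft τ = 16T/[πd_o³(1−k⁴)] with k = 0.75, so 1−k⁴ = 0.6836.
d_o³ = 16T/[π τ_allow (1−k⁴)] = 16×1.3200×10^7/(π×36.26×0.6836) = 2.712×10^6 mm³.
d_o = 139.5 mm.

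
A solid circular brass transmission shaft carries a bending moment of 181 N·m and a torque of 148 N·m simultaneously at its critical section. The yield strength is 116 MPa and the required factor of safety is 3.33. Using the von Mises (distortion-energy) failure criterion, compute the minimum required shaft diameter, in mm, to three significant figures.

d = 40.2 mm

σ_allow = σ_y/n = 116/3.33 = 34.83 MPa.
For a solid shaft σ_b = 32M/(πd³) and τ = 16T/(πd³), so the von Mises stress is σ' = (16/πd³)·√(4M²+3T²).
√(4M²+3T²) = √(4×(181000)² + 3×(148000)²) = 443600 N·mm.
d³ = 16×443600/(π×34.83) = 64850 mm³.
d = 40.18 mm.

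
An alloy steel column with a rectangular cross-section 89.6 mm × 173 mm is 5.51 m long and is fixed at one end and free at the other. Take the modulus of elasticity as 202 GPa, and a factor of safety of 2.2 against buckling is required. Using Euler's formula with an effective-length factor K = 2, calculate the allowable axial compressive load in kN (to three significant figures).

Buckling occurs about the weak axis: I_min = h·b³/12 = 173×89.6³/12 = 1.037×10^7 mm⁴ (b = 89.6 mm is the smaller dimension).
Effective length L_e = KL = 2×5.51 m = 11020 mm.
Euler critical load P_cr = π²EI/L_e² = π²×202000×1.037×10^7/11020² = 170200 N.
P_allow = P_cr/n = 170200/2.2 = 77380 N.

P_allow = 77.4 kN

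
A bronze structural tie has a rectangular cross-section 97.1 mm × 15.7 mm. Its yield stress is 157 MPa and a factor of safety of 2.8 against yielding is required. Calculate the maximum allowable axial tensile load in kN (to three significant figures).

F_allow = 85.5 kN

σ_allow = 157/2.8 = 56.07 MPa.
A = 97.1×15.7 = 1524 mm².
F_allow = σ_allow × A = 56.07×1524 = 85480 N.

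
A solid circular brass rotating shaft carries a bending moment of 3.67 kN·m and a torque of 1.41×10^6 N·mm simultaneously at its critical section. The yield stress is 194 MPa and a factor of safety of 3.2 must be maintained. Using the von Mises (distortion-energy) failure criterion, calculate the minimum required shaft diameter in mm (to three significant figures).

σ_allow = σ_y/n = 194/3.2 = 60.62 MPa.
For a solid shaft σ_b = 32M/(πd³) and τ = 16T/(πd³), so the von Mises stress is σ' = (16/πd³)·√(4M²+3T²).
√(4M²+3T²) = √(4×(3.670×10^6)² + 3×(1.410×10^6)²) = 7.736×10^6 N·mm.
d³ = 16×7.736×10^6/(π×60.62) = 649900 mm³.
d = 86.62 mm.

d = 86.6 mm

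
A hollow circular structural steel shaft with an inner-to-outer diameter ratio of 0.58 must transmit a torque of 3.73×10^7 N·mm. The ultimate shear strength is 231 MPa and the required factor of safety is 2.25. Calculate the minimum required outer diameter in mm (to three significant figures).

τ_allow = 231/2.25 = 102.7 MPa.
For a hollow shaft τ = 16T/[πd_o³(1−k⁴)] with k = 0.58, so 1−k⁴ = 0.8868.
d_o³ = 16T/[π τ_allow (1−k⁴)] = 16×3.7300×10^7/(π×102.7×0.8868) = 2.086×10^6 mm³.
d_o = 127.8 mm.

d_o = 128 mm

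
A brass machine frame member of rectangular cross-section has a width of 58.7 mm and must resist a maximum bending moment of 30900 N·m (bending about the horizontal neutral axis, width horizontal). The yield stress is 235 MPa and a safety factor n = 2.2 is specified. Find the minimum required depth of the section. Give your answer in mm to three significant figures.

σ_allow = 235/2.2 = 106.8 MPa.
For a rectangular section σ = 6M/(bh²), so h² = 6M/(b σ_allow) = 6×3.0900×10^7/(58.7×106.8) = 29570 mm².
h = 172.0 mm.

h = 172 mm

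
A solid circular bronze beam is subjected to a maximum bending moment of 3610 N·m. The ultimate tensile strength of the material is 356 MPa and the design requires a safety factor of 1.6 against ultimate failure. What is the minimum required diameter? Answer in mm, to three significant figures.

σ_allow = 356/1.6 = 222.5 MPa.
For a solid circular section σ = 32M/(πd³), so d³ = 32M/(π σ_allow) = 32×3610000/(π×222.5) = 165300 mm³.
d = 54.88 mm.

d = 54.9 mm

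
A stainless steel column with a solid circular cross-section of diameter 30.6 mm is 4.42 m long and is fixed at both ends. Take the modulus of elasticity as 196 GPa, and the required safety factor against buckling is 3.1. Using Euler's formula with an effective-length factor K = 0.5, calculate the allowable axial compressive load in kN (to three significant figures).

P_allow = 5.50 kN

I = πd⁴/64 = π×30.6⁴/64 = 43040 mm⁴.
Effective length L_e = KL = 0.5×4.42 m = 2210 mm.
Euler critical load P_cr = π²EI/L_e² = π²×196000×43040/2210² = 17050 N.
P_allow = P_cr/n = 17050/3.1 = 5499 N.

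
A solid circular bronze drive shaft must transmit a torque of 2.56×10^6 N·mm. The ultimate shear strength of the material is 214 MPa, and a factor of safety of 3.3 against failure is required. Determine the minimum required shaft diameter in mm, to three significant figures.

Allowable shear stress τ_allow = 214/3.3 = 64.85 MPa.
For a solid shaft τ = 16T/(πd³), so d³ = 16T/(π τ_allow) = 16×2560000/(π×64.85) = 201100 mm³.
d = (201100)^(1/3) = 58.58 mm.

d = 58.6 mm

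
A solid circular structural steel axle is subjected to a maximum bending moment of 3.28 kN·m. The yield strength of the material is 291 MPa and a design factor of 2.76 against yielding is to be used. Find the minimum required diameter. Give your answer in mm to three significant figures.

σ_allow = 291/2.76 = 105.4 MPa.
For a solid circular section σ = 32M/(πd³), so d³ = 32M/(π σ_allow) = 32×3280000/(π×105.4) = 316900 mm³.
d = 68.18 mm.

d = 68.2 mm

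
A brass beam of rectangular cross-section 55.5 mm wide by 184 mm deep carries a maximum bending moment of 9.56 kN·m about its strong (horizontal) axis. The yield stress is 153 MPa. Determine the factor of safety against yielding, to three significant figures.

Section modulus S = bh²/6 = 55.5×184²/6 = 313200 mm³.
σ = M/S = 9560000/313200 = 30.53 MPa.
n = 153/30.53 = 5.012.

n = 5.01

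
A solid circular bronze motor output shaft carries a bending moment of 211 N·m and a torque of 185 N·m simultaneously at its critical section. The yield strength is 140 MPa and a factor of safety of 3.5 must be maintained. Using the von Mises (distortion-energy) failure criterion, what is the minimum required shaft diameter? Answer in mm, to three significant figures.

σ_allow = σ_y/n = 140/3.5 = 40.00 MPa.
For a solid shaft σ_b = 32M/(πd³) and τ = 16T/(πd³), so the von Mises stress is σ' = (16/πd³)·√(4M²+3T²).
√(4M²+3T²) = √(4×(211000)² + 3×(185000)²) = 529900 N·mm.
d³ = 16×529900/(π×40.00) = 67460 mm³.
d = 40.71 mm.

d = 40.7 mm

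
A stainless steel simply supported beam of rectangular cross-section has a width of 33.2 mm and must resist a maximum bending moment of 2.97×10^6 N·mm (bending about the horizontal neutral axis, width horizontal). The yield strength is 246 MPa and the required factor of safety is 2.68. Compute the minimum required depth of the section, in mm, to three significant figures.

h = 76.5 mm

σ_allow = 246/2.68 = 91.79 MPa.
For a rectangular section σ = 6M/(bh²), so h² = 6M/(b σ_allow) = 6×2970000/(33.2×91.79) = 5847 mm².
h = 76.47 mm.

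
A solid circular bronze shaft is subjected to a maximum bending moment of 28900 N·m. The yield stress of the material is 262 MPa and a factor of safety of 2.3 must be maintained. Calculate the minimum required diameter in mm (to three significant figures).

σ_allow = 262/2.3 = 113.9 MPa.
For a solid circular section σ = 32M/(πd³), so d³ = 32M/(π σ_allow) = 32×2.8900×10^7/(π×113.9) = 2.584×10^6 mm³.
d = 137.2 mm.

d = 137 mm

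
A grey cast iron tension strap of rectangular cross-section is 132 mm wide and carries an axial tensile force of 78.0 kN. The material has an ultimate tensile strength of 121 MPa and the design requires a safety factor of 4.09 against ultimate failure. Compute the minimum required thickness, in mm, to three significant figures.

t = 20.0 mm

σ_allow = 121/4.09 = 29.58 MPa.
Required area A = F/σ_allow = 78000/29.58 = 2637 mm².
t = A/w = 2637/132 = 19.97 mm.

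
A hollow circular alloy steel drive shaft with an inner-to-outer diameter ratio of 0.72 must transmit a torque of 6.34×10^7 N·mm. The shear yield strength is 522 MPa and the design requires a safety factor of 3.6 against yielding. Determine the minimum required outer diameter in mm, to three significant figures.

τ_allow = 522/3.6 = 145.0 MPa.
For a hollow shaft τ = 16T/[πd_o³(1−k⁴)] with k = 0.72, so 1−k⁴ = 0.7313.
d_o³ = 16T/[π τ_allow (1−k⁴)] = 16×6.3400×10^7/(π×145.0×0.7313) = 3.045×10^6 mm³.
d_o = 144.9 mm.

d_o = 145 mm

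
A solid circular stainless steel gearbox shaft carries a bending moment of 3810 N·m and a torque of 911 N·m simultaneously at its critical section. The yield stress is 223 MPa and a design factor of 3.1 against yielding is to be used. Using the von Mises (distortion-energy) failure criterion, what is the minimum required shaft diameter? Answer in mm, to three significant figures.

σ_allow = σ_y/n = 223/3.1 = 71.94 MPa.
For a solid shaft σ_b = 32M/(πd³) and τ = 16T/(πd³), so the von Mises stress is σ' = (16/πd³)·√(4M²+3T²).
√(4M²+3T²) = √(4×(3.810×10^6)² + 3×(911000)²) = 7.782×10^6 N·mm.
d³ = 16×7.782×10^6/(π×71.94) = 550900 mm³.
d = 81.98 mm.

d = 82.0 mm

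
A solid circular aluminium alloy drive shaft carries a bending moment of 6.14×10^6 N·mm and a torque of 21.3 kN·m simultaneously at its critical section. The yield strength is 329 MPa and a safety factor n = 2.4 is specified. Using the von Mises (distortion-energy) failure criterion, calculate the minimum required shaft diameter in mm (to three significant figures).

d = 113 mm

σ_allow = σ_y/n = 329/2.4 = 137.1 MPa.
For a solid shaft σ_b = 32M/(πd³) and τ = 16T/(πd³), so the von Mises stress is σ' = (16/πd³)·√(4M²+3T²).
√(4M²+3T²) = √(4×(6.140×10^6)² + 3×(2.130×10^7)²) = 3.888×10^7 N·mm.
d³ = 16×3.888×10^7/(π×137.1) = 1.445×10^6 mm³.
d = 113.0 mm.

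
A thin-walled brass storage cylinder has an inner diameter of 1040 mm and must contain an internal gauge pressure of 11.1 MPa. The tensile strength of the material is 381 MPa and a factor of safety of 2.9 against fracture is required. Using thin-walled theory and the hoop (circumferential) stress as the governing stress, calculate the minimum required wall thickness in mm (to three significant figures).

t = 43.9 mm

σ_allow = 381/2.9 = 131.4 MPa.
Hoop stress σ_h = pD/(2t), so t = pD/(2σ_allow) = 11.1×1040/(2×131.4) = 43.93 mm.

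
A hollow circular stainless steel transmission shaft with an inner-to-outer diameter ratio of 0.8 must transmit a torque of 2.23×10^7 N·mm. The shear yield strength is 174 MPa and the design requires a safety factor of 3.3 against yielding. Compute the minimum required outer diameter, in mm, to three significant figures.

τ_allow = 174/3.3 = 52.73 MPa.
For a hollow shaft τ = 16T/[πd_o³(1−k⁴)] with k = 0.8, so 1−k⁴ = 0.5904.
d_o³ = 16T/[π τ_allow (1−k⁴)] = 16×2.2300×10^7/(π×52.73×0.5904) = 3.648×10^6 mm³.
d_o = 153.9 mm.

d_o = 154 mm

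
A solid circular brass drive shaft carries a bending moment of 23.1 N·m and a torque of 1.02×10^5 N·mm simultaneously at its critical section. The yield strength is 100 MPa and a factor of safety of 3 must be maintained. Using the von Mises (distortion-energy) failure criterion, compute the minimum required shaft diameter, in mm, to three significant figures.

σ_allow = σ_y/n = 100/3 = 33.33 MPa.
For a solid shaft σ_b = 32M/(πd³) and τ = 16T/(πd³), so the von Mises stress is σ' = (16/πd³)·√(4M²+3T²).
√(4M²+3T²) = √(4×(23100)² + 3×(102000)²) = 182600 N·mm.
d³ = 16×182600/(π×33.33) = 27900 mm³.
d = 30.33 mm.

d = 30.3 mm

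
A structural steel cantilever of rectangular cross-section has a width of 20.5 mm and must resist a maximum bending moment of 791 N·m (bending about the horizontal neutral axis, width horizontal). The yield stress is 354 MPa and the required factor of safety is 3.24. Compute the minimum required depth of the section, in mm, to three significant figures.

h = 46.0 mm

σ_allow = 354/3.24 = 109.3 MPa.
For a rectangular section σ = 6M/(bh²), so h² = 6M/(b σ_allow) = 6×791000/(20.5×109.3) = 2119 mm².
h = 46.03 mm.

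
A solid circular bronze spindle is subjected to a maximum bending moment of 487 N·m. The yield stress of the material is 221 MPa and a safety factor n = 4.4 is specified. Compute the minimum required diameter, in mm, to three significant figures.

σ_allow = 221/4.4 = 50.23 MPa.
For a solid circular section σ = 32M/(πd³), so d³ = 32M/(π σ_allow) = 32×487000/(π×50.23) = 98760 mm³.
d = 46.22 mm.

d = 46.2 mm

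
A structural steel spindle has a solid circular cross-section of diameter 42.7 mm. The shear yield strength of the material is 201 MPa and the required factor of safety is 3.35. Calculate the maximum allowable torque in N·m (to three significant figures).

T_allow = 917 N·m

τ_allow = 201/3.35 = 60.00 MPa.
For a solid shaft T_allow = τ_allow·πd³/16; πd³/16 = π×42.7³/16 = 15290 mm³.
T_allow = 60.00×15290 = 917200 N·mm = 917.2 N·m.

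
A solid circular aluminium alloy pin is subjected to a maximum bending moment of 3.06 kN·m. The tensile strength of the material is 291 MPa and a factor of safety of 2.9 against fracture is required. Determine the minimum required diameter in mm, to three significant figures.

σ_allow = 291/2.9 = 100.3 MPa.
For a solid circular section σ = 32M/(πd³), so d³ = 32M/(π σ_allow) = 32×3060000/(π×100.3) = 310600 mm³.
d = 67.72 mm.

d = 67.7 mm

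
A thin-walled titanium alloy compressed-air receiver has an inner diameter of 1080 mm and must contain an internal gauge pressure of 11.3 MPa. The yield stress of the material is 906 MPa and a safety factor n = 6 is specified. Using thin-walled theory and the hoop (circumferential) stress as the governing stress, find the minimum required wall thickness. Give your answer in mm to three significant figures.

t = 40.4 mm

σ_allow = 906/6 = 151.0 MPa.
Hoop stress σ_h = pD/(2t), so t = pD/(2σ_allow) = 11.3×1080/(2×151.0) = 40.41 mm.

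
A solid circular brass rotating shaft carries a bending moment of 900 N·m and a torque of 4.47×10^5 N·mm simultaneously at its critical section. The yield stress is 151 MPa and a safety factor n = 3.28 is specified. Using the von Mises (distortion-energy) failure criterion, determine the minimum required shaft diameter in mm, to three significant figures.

d = 60.1 mm

σ_allow = σ_y/n = 151/3.28 = 46.04 MPa.
For a solid shaft σ_b = 32M/(πd³) and τ = 16T/(πd³), so the von Mises stress is σ' = (16/πd³)·√(4M²+3T²).
√(4M²+3T²) = √(4×(900000)² + 3×(447000)²) = 1.959×10^6 N·mm.
d³ = 16×1.959×10^6/(π×46.04) = 216800 mm³.
d = 60.07 mm.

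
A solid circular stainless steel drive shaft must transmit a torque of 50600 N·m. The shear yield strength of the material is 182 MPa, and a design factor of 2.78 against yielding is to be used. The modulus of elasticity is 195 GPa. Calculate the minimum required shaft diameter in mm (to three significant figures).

d = 158 mm

Allowable shear stress τ_allow = 182/2.78 = 65.47 MPa.
For a solid shaft τ = 16T/(πd³), so d³ = 16T/(π τ_allow) = 16×5.0600×10^7/(π×65.47) = 3.936×10^6 mm³.
d = (3.936×10^6)^(1/3) = 157.9 mm.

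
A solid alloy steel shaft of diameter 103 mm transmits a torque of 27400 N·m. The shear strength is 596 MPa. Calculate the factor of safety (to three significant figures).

n = 4.67

τ = 16T/(πd³) = 16×2.7400×10^7/(π×103³) = 127.7 MPa.
n = τ_limit/τ = 596/127.7 = 4.667.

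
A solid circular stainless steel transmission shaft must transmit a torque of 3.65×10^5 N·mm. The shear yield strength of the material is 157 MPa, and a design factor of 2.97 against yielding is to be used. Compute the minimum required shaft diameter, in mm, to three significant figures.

Allowable shear stress τ_allow = 157/2.97 = 52.86 MPa.
For a solid shaft τ = 16T/(πd³), so d³ = 16T/(π τ_allow) = 16×365000/(π×52.86) = 35170 mm³.
d = (35170)^(1/3) = 32.76 mm.

d = 32.8 mm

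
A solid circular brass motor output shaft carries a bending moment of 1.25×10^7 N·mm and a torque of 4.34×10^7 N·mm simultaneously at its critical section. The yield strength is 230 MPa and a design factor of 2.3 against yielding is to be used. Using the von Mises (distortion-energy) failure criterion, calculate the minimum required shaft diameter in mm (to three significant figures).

d = 159 mm

σ_allow = σ_y/n = 230/2.3 = 100.0 MPa.
For a solid shaft σ_b = 32M/(πd³) and τ = 16T/(πd³), so the von Mises stress is σ' = (16/πd³)·√(4M²+3T²).
√(4M²+3T²) = √(4×(1.250×10^7)² + 3×(4.340×10^7)²) = 7.922×10^7 N·mm.
d³ = 16×7.922×10^7/(π×100.0) = 4.035×10^6 mm³.
d = 159.2 mm.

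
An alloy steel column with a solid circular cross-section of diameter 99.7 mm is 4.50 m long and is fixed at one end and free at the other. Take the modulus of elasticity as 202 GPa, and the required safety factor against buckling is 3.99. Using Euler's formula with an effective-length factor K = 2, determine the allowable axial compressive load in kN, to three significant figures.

I = πd⁴/64 = π×99.7⁴/64 = 4.850×10^6 mm⁴.
Effective length L_e = KL = 2×4.50 m = 9000 mm.
Euler critical load P_cr = π²EI/L_e² = π²×202000×4.850×10^6/9000² = 119400 N.
P_allow = P_cr/n = 119400/3.99 = 29920 N.

P_allow = 29.9 kN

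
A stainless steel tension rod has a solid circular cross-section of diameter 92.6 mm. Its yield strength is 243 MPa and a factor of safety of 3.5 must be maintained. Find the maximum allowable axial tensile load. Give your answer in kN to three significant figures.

σ_allow = 243/3.5 = 69.43 MPa.
A = πd²/4 = π×92.6²/4 = 6735 mm².
F_allow = σ_allow × A = 69.43×6735 = 467600 N.

F_allow = 468 kN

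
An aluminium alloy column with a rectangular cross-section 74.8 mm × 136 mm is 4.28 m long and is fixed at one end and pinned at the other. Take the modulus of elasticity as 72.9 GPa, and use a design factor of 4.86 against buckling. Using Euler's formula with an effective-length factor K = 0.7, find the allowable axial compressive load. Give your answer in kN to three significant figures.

P_allow = 78.2 kN

Buckling occurs about the weak axis: I_min = h·b³/12 = 136×74.8³/12 = 4.743×10^6 mm⁴ (b = 74.8 mm is the smaller dimension).
Effective length L_e = KL = 0.7×4.28 m = 2996 mm.
Euler critical load P_cr = π²EI/L_e² = π²×72900×4.743×10^6/2996² = 380200 N.
P_allow = P_cr/n = 380200/4.86 = 78230 N.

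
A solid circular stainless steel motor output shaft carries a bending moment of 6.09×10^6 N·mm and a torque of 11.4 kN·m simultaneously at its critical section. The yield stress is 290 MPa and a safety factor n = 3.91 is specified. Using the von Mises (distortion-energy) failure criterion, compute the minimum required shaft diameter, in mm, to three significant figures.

d = 117 mm

σ_allow = σ_y/n = 290/3.91 = 74.17 MPa.
For a solid shaft σ_b = 32M/(πd³) and τ = 16T/(πd³), so the von Mises stress is σ' = (16/πd³)·√(4M²+3T²).
√(4M²+3T²) = √(4×(6.090×10^6)² + 3×(1.140×10^7)²) = 2.320×10^7 N·mm.
d³ = 16×2.320×10^7/(π×74.17) = 1.593×10^6 mm³.
d = 116.8 mm.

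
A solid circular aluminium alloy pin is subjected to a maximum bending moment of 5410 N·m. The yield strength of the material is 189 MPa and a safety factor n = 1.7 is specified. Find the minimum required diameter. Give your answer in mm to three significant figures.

σ_allow = 189/1.7 = 111.2 MPa.
For a solid circular section σ = 32M/(πd³), so d³ = 32M/(π σ_allow) = 32×5410000/(π×111.2) = 495700 mm³.
d = 79.14 mm.

d = 79.1 mm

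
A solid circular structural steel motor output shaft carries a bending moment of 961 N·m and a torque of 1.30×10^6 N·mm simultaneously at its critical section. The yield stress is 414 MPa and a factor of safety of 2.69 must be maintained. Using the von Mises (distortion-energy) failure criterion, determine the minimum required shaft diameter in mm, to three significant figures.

d = 46.1 mm

σ_allow = σ_y/n = 414/2.69 = 153.9 MPa.
For a solid shaft σ_b = 32M/(πd³) and τ = 16T/(πd³), so the von Mises stress is σ' = (16/πd³)·√(4M²+3T²).
√(4M²+3T²) = √(4×(961000)² + 3×(1.300×10^6)²) = 2.960×10^6 N·mm.
d³ = 16×2.960×10^6/(π×153.9) = 97970 mm³.
d = 46.10 mm.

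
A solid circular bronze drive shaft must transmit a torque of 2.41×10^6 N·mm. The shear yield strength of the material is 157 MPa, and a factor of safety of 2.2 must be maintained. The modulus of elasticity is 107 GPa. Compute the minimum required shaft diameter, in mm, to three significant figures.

d = 55.6 mm

Allowable shear stress τ_allow = 157/2.2 = 71.36 MPa.
For a solid shaft τ = 16T/(πd³), so d³ = 16T/(π τ_allow) = 16×2410000/(π×71.36) = 172000 mm³.
d = (172000)^(1/3) = 55.61 mm.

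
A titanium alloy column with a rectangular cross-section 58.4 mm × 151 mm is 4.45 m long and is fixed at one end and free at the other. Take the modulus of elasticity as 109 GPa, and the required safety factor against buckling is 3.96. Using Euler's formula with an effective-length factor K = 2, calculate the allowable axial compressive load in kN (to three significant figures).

P_allow = 8.60 kN

Buckling occurs about the weak axis: I_min = h·b³/12 = 151×58.4³/12 = 2.506×10^6 mm⁴ (b = 58.4 mm is the smaller dimension).
Effective length L_e = KL = 2×4.45 m = 8900 mm.
Euler critical load P_cr = π²EI/L_e² = π²×109000×2.506×10^6/8900² = 34040 N.
P_allow = P_cr/n = 34040/3.96 = 8596 N.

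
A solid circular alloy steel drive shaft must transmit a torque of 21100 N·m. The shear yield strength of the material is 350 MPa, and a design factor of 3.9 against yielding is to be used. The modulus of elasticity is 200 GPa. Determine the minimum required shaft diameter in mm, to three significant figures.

d = 106 mm

Allowable shear stress τ_allow = 350/3.9 = 89.74 MPa.
For a solid shaft τ = 16T/(πd³), so d³ = 16T/(π τ_allow) = 16×2.1100×10^7/(π×89.74) = 1.197×10^6 mm³.
d = (1.197×10^6)^(1/3) = 106.2 mm.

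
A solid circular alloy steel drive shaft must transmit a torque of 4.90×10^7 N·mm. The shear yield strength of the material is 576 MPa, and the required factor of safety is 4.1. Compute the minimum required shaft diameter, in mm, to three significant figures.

d = 121 mm

Allowable shear stress τ_allow = 576/4.1 = 140.5 MPa.
For a solid shaft τ = 16T/(πd³), so d³ = 16T/(π τ_allow) = 16×4.9000×10^7/(π×140.5) = 1.776×10^6 mm³.
d = (1.776×10^6)^(1/3) = 121.1 mm.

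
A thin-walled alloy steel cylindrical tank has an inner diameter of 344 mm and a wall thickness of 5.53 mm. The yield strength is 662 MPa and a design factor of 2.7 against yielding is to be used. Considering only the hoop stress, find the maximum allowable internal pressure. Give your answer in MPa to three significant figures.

σ_allow = 662/2.7 = 245.2 MPa.
σ_h = pD/(2t) → p_allow = 2σ_allow t/D = 2×245.2×5.53/344 = 7.883 MPa.

p_allow = 7.88 MPa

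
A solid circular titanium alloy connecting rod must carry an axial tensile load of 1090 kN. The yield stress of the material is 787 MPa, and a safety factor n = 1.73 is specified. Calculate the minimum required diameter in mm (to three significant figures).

Allowable stress σ_allow = 787/1.73 = 454.9 MPa.
Required area A = F/σ_allow = 1090000/454.9 = 2396 mm².
A = πd²/4 → d = √(4A/π) = 55.23 mm.

d = 55.2 mm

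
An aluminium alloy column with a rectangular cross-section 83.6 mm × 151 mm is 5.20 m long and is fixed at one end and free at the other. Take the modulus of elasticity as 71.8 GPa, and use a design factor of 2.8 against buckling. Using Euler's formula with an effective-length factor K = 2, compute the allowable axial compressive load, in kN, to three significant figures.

Buckling occurs about the weak axis: I_min = h·b³/12 = 151×83.6³/12 = 7.352×10^6 mm⁴ (b = 83.6 mm is the smaller dimension).
Effective length L_e = KL = 2×5.20 m = 10400 mm.
Euler critical load P_cr = π²EI/L_e² = π²×71800×7.352×10^6/10400² = 48170 N.
P_allow = P_cr/n = 48170/2.8 = 17200 N.

P_allow = 17.2 kN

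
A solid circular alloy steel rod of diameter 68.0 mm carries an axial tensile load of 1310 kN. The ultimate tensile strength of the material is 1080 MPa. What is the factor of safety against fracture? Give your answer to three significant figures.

A = πd²/4 = 3632 mm².
σ = F/A = 1310000/3632 = 360.7 MPa.
n = 1080/360.7 = 2.994.

n = 2.99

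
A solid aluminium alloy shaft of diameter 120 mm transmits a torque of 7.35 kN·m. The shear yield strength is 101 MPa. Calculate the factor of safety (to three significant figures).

n = 4.66

τ = 16T/(πd³) = 16×7350000/(π×120³) = 21.66 MPa.
n = τ_limit/τ = 101/21.66 = 4.662.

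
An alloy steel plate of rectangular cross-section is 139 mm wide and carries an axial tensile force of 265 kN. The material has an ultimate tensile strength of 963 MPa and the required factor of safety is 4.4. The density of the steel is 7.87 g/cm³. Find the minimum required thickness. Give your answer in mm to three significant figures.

σ_allow = 963/4.4 = 218.9 MPa.
Required area A = F/σ_allow = 265000/218.9 = 1211 mm².
t = A/w = 1211/139 = 8.711 mm.

t = 8.71 mm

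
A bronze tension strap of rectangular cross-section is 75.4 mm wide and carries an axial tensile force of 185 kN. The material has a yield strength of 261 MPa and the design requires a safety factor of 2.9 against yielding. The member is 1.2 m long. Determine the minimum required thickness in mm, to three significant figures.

σ_allow = 261/2.9 = 90.00 MPa.
Required area A = F/σ_allow = 185000/90.00 = 2056 mm².
t = A/w = 2056/75.4 = 27.26 mm.

t = 27.3 mm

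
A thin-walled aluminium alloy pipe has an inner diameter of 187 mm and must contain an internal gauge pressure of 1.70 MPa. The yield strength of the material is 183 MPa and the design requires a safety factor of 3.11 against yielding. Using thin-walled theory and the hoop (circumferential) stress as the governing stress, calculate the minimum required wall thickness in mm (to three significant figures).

t = 2.70 mm

σ_allow = 183/3.11 = 58.84 MPa.
Hoop stress σ_h = pD/(2t), so t = pD/(2σ_allow) = 1.70×187/(2×58.84) = 2.701 mm.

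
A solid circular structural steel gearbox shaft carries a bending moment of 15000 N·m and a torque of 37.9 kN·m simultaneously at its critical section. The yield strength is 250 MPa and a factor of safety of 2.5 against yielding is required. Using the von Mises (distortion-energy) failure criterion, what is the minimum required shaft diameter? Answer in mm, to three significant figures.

d = 154 mm

σ_allow = σ_y/n = 250/2.5 = 100.0 MPa.
For a solid shaft σ_b = 32M/(πd³) and τ = 16T/(πd³), so the von Mises stress is σ' = (16/πd³)·√(4M²+3T²).
√(4M²+3T²) = √(4×(1.500×10^7)² + 3×(3.790×10^7)²) = 7.217×10^7 N·mm.
d³ = 16×7.217×10^7/(π×100.0) = 3.676×10^6 mm³.
d = 154.3 mm.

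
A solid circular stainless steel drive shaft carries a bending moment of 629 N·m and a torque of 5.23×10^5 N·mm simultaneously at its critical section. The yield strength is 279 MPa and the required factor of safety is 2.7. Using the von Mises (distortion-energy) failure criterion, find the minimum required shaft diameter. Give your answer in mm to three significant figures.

σ_allow = σ_y/n = 279/2.7 = 103.3 MPa.
For a solid shaft σ_b = 32M/(πd³) and τ = 16T/(πd³), so the von Mises stress is σ' = (16/πd³)·√(4M²+3T²).
√(4M²+3T²) = √(4×(629000)² + 3×(523000)²) = 1.550×10^6 N·mm.
d³ = 16×1.550×10^6/(π×103.3) = 76400 mm³.
d = 42.43 mm.

d = 42.4 mm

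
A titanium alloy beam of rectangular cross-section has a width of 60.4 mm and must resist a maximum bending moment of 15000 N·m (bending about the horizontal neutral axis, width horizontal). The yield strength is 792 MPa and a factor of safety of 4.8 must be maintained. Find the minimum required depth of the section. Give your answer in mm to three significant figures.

h = 95.0 mm

σ_allow = 792/4.8 = 165.0 MPa.
For a rectangular section σ = 6M/(bh²), so h² = 6M/(b σ_allow) = 6×1.5000×10^7/(60.4×165.0) = 9031 mm².
h = 95.03 mm.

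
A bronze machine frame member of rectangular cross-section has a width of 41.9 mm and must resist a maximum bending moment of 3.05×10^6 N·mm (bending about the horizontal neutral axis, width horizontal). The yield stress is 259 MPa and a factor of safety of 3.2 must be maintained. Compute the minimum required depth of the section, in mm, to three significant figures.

h = 73.5 mm

σ_allow = 259/3.2 = 80.94 MPa.
For a rectangular section σ = 6M/(bh²), so h² = 6M/(b σ_allow) = 6×3050000/(41.9×80.94) = 5396 mm².
h = 73.46 mm.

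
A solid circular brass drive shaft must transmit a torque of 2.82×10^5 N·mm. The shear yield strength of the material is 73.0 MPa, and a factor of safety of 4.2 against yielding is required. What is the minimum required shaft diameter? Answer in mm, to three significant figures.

Allowable shear stress τ_allow = 73.0/4.2 = 17.38 MPa.
For a solid shaft τ = 16T/(πd³), so d³ = 16T/(π τ_allow) = 16×282000/(π×17.38) = 82630 mm³.
d = (82630)^(1/3) = 43.56 mm.

d = 43.6 mm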